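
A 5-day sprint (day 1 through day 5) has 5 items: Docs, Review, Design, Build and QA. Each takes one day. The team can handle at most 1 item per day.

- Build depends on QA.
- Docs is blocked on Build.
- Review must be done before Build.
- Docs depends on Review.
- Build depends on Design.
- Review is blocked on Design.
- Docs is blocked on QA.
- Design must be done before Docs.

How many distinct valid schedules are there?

Enumerating: Docs in day 5, Build in day 4, Design in day 1, Review in day 2, QA in day 3 | Build in day 4; QA in day 2; Review in day 3; Docs in day 5; Design in day 1 | QA=day 1, Review=day 3, Design=day 2, Build=day 4, Docs=day 5.

3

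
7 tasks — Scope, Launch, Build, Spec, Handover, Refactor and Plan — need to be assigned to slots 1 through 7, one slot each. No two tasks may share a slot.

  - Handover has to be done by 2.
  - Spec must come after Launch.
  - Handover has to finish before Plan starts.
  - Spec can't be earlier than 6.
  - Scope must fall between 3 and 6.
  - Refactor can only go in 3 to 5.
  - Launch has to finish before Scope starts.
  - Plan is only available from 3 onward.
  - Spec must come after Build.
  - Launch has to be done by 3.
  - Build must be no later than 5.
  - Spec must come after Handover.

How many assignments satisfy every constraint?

48

Splitting on Scope: it can be 3 (8), 4 (12), 5 (12), 6 (16). Listing each branch's schedules as (Launch, Build, Spec, Handover, Refactor, Plan):
Scope=3: (1,4,6,2,5,7) (1,4,7,2,5,6) (1,5,6,2,4,7) (1,5,7,2,4,6) (2,4,6,1,5,7) (2,4,7,1,5,6) (2,5,6,1,4,7) (2,5,7,1,4,6) — 8.
Scope=4: (1,3,6,2,5,7) (1,3,7,2,5,6) (1,5,6,2,3,7) (1,5,7,2,3,6) (2,3,6,1,5,7) (2,3,7,1,5,6) (2,5,6,1,3,7) (2,5,7,1,3,6) (3,1,6,2,5,7) (3,1,7,2,5,6) (3,2,6,1,5,7) (3,2,7,1,5,6) — 12.
Scope=5: (1,3,6,2,4,7) (1,3,7,2,4,6) (1,4,6,2,3,7) (1,4,7,2,3,6) (2,3,6,1,4,7) (2,3,7,1,4,6) (2,4,6,1,3,7) (2,4,7,1,3,6) (3,1,6,2,4,7) (3,1,7,2,4,6) (3,2,6,1,4,7) (3,2,7,1,4,6) — 12.
Scope=6: (1,3,7,2,4,5) (1,3,7,2,5,4) (1,4,7,2,3,5) (1,4,7,2,5,3) (1,5,7,2,3,4) (1,5,7,2,4,3) (2,3,7,1,4,5) (2,3,7,1,5,4) (2,4,7,1,3,5) (2,4,7,1,5,3) (2,5,7,1,3,4) (2,5,7,1,4,3) (3,1,7,2,4,5) (3,1,7,2,5,4) (3,2,7,1,4,5) (3,2,7,1,5,4) — 16.
Summing: 8 + 12 + 12 + 16 = 48.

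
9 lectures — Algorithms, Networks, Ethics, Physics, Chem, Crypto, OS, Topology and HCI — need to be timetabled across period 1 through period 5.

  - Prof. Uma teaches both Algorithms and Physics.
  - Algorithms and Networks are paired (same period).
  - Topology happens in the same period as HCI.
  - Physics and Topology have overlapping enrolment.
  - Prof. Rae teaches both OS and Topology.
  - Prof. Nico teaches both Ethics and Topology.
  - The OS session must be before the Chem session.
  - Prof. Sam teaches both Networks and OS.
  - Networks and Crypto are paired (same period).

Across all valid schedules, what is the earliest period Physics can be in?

period 1

Physics at period 1 is achievable: Algorithms=period 2, Topology=period 2, Physics=period 1, Networks=period 2, Crypto=period 2, OS=period 1, Ethics=period 1, Chem=period 2, HCI=period 2.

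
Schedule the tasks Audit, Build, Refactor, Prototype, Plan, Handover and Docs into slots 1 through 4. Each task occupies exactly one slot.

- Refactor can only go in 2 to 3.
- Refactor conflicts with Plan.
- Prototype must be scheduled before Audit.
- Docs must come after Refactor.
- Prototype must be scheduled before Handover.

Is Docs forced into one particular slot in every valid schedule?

Docs can be 3 (e.g. Handover in 2; Build in 1; Prototype in 1; Docs in 3; Refactor in 2; Audit in 2; Plan in 1) or 4 (e.g. Audit=2, Build=1, Prototype=1, Docs=4, Plan=1, Handover=2, Refactor=2).

No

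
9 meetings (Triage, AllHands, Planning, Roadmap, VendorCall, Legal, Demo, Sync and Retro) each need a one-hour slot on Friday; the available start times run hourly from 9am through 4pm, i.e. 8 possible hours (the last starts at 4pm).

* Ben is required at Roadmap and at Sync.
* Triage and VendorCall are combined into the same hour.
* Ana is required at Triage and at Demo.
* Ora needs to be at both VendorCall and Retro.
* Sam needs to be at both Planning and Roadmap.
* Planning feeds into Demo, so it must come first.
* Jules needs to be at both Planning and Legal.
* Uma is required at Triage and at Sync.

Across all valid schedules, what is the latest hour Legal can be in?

4pm

Legal at 4pm is achievable: Triage -> 9am, Sync -> 11am, Retro -> 10am, Demo -> 10am, Legal -> 4pm, AllHands -> 9am, Roadmap -> 10am, Planning -> 9am, VendorCall -> 9am.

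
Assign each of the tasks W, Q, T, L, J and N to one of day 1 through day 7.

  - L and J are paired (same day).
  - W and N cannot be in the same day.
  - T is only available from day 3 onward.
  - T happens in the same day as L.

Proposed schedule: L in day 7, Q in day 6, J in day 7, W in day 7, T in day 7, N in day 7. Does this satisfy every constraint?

No — it violates: W and N cannot be in the same day

W and N cannot be in the same day — violated.
T happens in the same day as L — holds.
T is only available from day 3 onward — holds.
L and J are paired (same day) — holds.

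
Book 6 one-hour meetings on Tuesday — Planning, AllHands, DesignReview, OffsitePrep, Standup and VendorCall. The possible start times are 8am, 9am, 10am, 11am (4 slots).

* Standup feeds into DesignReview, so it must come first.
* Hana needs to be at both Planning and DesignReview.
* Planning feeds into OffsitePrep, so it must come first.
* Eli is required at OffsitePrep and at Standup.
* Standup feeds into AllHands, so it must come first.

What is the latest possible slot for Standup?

10am

Downstream work caps Standup at 10am.
Standup at 10am is achievable: OffsitePrep=9am; DesignReview=11am; VendorCall=8am; Planning=8am; Standup=10am; AllHands=11am.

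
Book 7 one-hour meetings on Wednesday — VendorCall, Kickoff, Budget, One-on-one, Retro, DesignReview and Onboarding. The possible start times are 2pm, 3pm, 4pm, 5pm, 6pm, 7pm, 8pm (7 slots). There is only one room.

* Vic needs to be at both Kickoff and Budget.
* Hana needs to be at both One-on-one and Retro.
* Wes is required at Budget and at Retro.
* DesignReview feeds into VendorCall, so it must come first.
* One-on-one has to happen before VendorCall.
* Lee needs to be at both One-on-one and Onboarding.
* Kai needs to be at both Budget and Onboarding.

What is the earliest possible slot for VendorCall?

Precedence pushes VendorCall to at least 3pm.
VendorCall at 4pm is achievable: VendorCall in 4pm; Retro in 7pm; One-on-one in 2pm; Budget in 6pm; Kickoff in 5pm; Onboarding in 8pm; DesignReview in 3pm.
Nothing earlier works — the conflict and capacity constraints rule out every slot before 4pm.

4pm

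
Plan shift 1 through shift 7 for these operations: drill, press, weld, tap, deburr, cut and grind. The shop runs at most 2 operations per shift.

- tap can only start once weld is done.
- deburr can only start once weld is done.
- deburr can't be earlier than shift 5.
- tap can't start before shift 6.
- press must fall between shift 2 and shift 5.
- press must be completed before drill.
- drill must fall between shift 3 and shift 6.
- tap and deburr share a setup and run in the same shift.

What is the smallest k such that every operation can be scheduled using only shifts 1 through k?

The precedence chain requires at least 2 distinct shifts.
With at most 2 per shift and 7 operations, at least 4 shifts are needed.
tap can't be placed before shift 6, so the schedule must run through at least shift 6.
6 works (last occupied shift: shift 6): for example press -> shift 2, cut -> shift 1, tap -> shift 6, drill -> shift 3, weld -> shift 1, grind -> shift 2, deburr -> shift 6.

6 shifts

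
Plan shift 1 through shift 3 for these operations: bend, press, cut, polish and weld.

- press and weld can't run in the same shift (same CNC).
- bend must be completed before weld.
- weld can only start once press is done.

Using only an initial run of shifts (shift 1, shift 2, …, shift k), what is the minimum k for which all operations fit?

The precedence chain requires at least 2 distinct shifts.
2 works (last occupied shift: shift 2): for example press -> shift 1, bend -> shift 1, cut -> shift 1, polish -> shift 1, weld -> shift 2.

2 shifts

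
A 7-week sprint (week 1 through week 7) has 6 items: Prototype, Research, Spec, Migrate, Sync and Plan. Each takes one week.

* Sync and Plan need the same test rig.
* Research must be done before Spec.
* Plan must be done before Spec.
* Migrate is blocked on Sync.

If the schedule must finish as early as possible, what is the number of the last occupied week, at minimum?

3

The precedence chain requires at least 2 distinct weeks.
Could 2 weeks be enough, i.e. nothing placed later than week 2? No: Migrate must come after Sync (at week 1 or later) → {week 2}; Sync must come before Migrate (at week 2 or earlier) → {week 1}; Spec must come after Research (at week 1 or later) → {week 2}; Plan must come before Spec (at week 2 or earlier) → {week 1}; Plan can't share with Sync (week 1) → nothing is left.
So 2 weeks is not enough.
3 works (last occupied week: week 3): for example Plan in week 1, Sync in week 2, Research in week 1, Prototype in week 1, Spec in week 2, Migrate in week 3.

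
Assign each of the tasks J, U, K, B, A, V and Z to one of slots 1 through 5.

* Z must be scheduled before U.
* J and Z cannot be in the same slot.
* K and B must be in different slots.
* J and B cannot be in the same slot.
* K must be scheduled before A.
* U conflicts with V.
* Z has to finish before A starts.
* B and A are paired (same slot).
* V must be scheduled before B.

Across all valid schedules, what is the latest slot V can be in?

Downstream work caps V at 4.
V at 4 is achievable: A -> 5, V -> 4, K -> 1, U -> 2, B -> 5, Z -> 1, J -> 2.

4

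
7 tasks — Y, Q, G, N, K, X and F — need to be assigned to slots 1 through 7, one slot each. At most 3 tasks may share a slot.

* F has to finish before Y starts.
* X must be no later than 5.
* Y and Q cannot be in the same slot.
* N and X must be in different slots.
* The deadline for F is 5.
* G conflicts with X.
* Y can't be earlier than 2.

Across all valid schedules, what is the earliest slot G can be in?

G at 1 is achievable: N in 3; K in 2; X in 2; Y in 2; F in 1; Q in 1; G in 1.

1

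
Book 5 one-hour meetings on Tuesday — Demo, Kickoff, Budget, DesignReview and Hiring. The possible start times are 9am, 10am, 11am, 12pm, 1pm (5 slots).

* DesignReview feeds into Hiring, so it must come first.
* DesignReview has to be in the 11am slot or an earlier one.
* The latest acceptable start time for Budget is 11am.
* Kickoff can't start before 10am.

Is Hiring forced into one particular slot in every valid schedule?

No

Hiring can be 10am (e.g. DesignReview=9am, Kickoff=10am, Demo=9am, Hiring=10am, Budget=9am) or 11am (e.g. Budget -> 9am; Kickoff -> 10am; Hiring -> 11am; Demo -> 9am; DesignReview -> 9am).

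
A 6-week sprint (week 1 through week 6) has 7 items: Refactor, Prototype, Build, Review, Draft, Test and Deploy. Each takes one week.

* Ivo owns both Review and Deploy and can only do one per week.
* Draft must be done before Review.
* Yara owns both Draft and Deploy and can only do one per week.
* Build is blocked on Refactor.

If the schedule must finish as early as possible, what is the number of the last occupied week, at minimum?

3

The precedence chain requires at least 2 distinct weeks.
Could 2 weeks be enough, i.e. nothing placed later than week 2? No: Review must come after Draft (at week 1 or later) → {week 2}; Draft must come before Review (at week 2 or earlier) → {week 1}; Deploy can't share with Review (week 2) → {week 1}; Deploy can't share with Draft (week 1) → nothing is left.
So 2 weeks is not enough.
3 works (last occupied week: week 3): for example Build=week 2, Refactor=week 1, Review=week 2, Deploy=week 3, Test=week 1, Draft=week 1, Prototype=week 1.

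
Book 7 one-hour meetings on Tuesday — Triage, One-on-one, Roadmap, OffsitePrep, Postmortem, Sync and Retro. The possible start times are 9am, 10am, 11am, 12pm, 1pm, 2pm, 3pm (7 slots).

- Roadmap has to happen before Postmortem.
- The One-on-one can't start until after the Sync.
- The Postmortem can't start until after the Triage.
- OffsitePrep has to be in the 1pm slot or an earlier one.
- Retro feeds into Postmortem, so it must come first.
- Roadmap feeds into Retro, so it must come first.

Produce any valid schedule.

OffsitePrep -> 9am, Triage -> 9am, Postmortem -> 11am, Sync -> 9am, Roadmap -> 9am, One-on-one -> 10am, Retro -> 10am

Checking: Triage(9am) before Postmortem(11am); Roadmap(9am) before Retro(10am); Sync(9am) before One-on-one(10am); Roadmap(9am) before Postmortem(11am); Retro(10am) before Postmortem(11am); OffsitePrep=9am in [9am,1pm].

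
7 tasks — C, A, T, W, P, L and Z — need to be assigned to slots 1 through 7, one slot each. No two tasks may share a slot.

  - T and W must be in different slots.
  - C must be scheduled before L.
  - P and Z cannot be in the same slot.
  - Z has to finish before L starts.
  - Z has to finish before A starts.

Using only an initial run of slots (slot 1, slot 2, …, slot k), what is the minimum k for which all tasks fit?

7

The precedence chain requires at least 2 distinct slots.
With at most 1 per slot and 7 tasks, at least 7 slots are needed.
7 works (last occupied slot: 7): for example W -> 6, C -> 2, A -> 4, L -> 3, T -> 5, Z -> 1, P -> 7.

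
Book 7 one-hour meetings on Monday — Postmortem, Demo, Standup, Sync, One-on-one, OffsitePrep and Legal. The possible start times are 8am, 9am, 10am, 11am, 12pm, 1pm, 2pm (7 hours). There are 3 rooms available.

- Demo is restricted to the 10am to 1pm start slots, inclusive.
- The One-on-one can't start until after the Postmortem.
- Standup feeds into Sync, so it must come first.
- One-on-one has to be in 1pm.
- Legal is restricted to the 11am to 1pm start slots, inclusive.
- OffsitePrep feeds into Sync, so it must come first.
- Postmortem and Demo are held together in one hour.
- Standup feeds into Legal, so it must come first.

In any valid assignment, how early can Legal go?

11am

Legal is available from 11am; Legal's own window allows nothing later than 1pm.
Legal at 11am is achievable: Sync in 9am; Demo in 10am; Legal in 11am; Postmortem in 10am; Standup in 8am; One-on-one in 1pm; OffsitePrep in 8am.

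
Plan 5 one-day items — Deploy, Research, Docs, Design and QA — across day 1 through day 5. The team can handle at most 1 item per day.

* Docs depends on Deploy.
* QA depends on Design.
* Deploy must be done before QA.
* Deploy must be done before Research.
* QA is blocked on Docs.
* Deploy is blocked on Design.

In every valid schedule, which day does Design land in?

Downstream work caps Design at day 2.
So Design is pinned to day 1.

day 1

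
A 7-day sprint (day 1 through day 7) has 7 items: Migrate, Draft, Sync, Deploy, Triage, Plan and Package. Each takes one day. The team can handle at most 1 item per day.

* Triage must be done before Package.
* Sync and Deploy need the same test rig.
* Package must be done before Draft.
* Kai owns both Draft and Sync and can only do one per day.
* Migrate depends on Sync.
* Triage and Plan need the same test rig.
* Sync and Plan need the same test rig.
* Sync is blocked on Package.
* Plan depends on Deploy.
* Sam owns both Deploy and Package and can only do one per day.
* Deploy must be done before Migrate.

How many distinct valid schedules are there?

58

Splitting on Migrate: it can be day 5 (8), day 6 (20), day 7 (30). Listing each branch's schedules as (Draft, Sync, Deploy, Triage, Plan, Package) by day number:
Migrate=day 5: (6,3,4,1,7,2) (6,4,1,2,7,3) (6,4,2,1,7,3) (6,4,3,1,7,2) (7,3,4,1,6,2) (7,4,1,2,6,3) (7,4,2,1,6,3) (7,4,3,1,6,2) — 8.
Migrate=day 6: (3,4,5,1,7,2) (3,5,4,1,7,2) (4,3,5,1,7,2) (4,5,1,2,7,3) (4,5,2,1,7,3) (4,5,3,1,7,2) (5,3,4,1,7,2) (5,4,1,2,7,3) (5,4,2,1,7,3) (5,4,3,1,7,2) (7,3,4,1,5,2) (7,4,1,2,5,3) (7,4,2,1,5,3) (7,4,3,1,5,2) (7,5,1,2,3,4) (7,5,1,2,4,3) (7,5,1,3,2,4) (7,5,2,1,3,4) (7,5,2,1,4,3) (7,5,3,1,4,2) — 20.
Migrate=day 7: (3,4,5,1,6,2) (3,5,4,1,6,2) (3,6,4,1,5,2) (4,3,5,1,6,2) (4,5,1,2,6,3) (4,5,2,1,6,3) (4,5,3,1,6,2) (4,6,1,2,5,3) (4,6,2,1,5,3) (4,6,3,1,5,2) (5,3,4,1,6,2) (5,4,1,2,6,3) (5,4,2,1,6,3) (5,4,3,1,6,2) (5,6,1,2,3,4) (5,6,1,2,4,3) (5,6,1,3,2,4) (5,6,2,1,3,4) (5,6,2,1,4,3) (5,6,3,1,4,2) (6,3,4,1,5,2) (6,4,1,2,5,3) (6,4,2,1,5,3) (6,4,3,1,5,2) (6,5,1,2,3,4) (6,5,1,2,4,3) (6,5,1,3,2,4) (6,5,2,1,3,4) (6,5,2,1,4,3) (6,5,3,1,4,2) — 30.
Summing: 8 + 20 + 30 = 58.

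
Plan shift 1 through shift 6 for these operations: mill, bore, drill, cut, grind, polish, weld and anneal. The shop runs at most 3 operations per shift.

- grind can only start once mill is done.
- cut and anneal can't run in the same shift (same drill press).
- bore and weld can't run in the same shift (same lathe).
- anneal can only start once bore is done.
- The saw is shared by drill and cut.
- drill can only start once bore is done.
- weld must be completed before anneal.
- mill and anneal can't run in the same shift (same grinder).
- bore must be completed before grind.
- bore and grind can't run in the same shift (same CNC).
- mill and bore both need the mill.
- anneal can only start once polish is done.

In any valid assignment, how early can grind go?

Precedence pushes grind to at least shift 2.
grind at shift 3 is achievable: anneal=shift 3; grind=shift 3; polish=shift 1; mill=shift 2; weld=shift 2; drill=shift 2; bore=shift 1; cut=shift 1.
Nothing earlier works — the conflict and capacity constraints rule out every shift before shift 3.

shift 3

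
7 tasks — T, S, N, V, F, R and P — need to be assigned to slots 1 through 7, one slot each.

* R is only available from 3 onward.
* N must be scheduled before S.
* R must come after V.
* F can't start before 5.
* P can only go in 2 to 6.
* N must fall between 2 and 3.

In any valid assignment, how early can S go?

Precedence pushes S to at least 3.
S at 3 is achievable: F in 5; T in 1; P in 2; S in 3; V in 1; R in 3; N in 2.

3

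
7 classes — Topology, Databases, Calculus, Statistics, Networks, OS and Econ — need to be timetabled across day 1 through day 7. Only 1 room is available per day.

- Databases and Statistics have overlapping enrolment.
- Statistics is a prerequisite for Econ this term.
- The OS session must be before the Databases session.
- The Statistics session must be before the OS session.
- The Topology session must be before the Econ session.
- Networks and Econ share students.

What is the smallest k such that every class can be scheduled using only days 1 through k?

7 days

The precedence chain requires at least 3 distinct days.
With at most 1 per day and 7 classes, at least 7 days are needed.
7 works (last occupied day: day 7): for example Networks=day 7; Econ=day 4; Calculus=day 6; Statistics=day 1; OS=day 2; Topology=day 3; Databases=day 5.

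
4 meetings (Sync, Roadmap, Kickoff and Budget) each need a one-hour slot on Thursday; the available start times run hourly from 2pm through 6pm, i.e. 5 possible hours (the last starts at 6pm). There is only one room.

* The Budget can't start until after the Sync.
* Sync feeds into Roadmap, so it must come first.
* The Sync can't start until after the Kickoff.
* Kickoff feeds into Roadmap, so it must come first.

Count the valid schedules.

Splitting on Sync: it can be 3pm (6), 4pm (4). Listing each branch's schedules as (Roadmap, Kickoff, Budget):
Sync=3pm: (4pm,2pm,5pm) (4pm,2pm,6pm) (5pm,2pm,4pm) (5pm,2pm,6pm) (6pm,2pm,4pm) (6pm,2pm,5pm) — 6.
Sync=4pm: (5pm,2pm,6pm) (5pm,3pm,6pm) (6pm,2pm,5pm) (6pm,3pm,5pm) — 4.
Summing: 6 + 4 = 10.

10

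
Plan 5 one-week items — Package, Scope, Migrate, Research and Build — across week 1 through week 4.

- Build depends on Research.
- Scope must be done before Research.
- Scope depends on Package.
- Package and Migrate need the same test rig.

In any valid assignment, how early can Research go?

week 3

Precedence pushes Research to at least week 3; downstream work caps Research at week 3.
Research at week 3 is achievable: Research -> week 3, Scope -> week 2, Package -> week 1, Build -> week 4, Migrate -> week 2.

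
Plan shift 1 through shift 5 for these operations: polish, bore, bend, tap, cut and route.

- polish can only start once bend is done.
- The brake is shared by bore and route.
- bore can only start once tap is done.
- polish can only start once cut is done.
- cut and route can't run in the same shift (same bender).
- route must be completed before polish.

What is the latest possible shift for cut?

shift 4

Downstream work caps cut at shift 4.
cut at shift 4 is achievable: polish -> shift 5, tap -> shift 1, bore -> shift 2, route -> shift 1, bend -> shift 1, cut -> shift 4.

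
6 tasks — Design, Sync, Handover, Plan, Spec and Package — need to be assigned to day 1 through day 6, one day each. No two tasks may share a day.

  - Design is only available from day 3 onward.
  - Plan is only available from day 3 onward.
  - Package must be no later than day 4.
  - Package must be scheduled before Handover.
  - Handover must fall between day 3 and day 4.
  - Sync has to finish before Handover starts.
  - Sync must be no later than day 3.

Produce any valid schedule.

Spec=day 6; Design=day 4; Package=day 2; Handover=day 3; Sync=day 1; Plan=day 5

Checking: Package(day 2) before Handover(day 3); Sync(day 1) before Handover(day 3); Sync=day 1 in [day 1,day 3]; Package=day 2 in [day 1,day 4]; Design=day 4 in [day 3,day 6]; Plan=day 5 in [day 3,day 6]; Handover=day 3 in [day 3,day 4]; max 1 per day (cap 1).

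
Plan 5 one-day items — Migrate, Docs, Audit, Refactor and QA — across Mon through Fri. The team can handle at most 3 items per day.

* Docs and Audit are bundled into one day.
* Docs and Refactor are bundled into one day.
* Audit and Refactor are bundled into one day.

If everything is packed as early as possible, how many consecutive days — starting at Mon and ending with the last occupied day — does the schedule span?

With at most 3 per day and 5 tasks, at least 2 days are needed.
2 works (last occupied day: Tue): for example QA=Mon; Docs=Tue; Refactor=Tue; Audit=Tue; Migrate=Mon.

2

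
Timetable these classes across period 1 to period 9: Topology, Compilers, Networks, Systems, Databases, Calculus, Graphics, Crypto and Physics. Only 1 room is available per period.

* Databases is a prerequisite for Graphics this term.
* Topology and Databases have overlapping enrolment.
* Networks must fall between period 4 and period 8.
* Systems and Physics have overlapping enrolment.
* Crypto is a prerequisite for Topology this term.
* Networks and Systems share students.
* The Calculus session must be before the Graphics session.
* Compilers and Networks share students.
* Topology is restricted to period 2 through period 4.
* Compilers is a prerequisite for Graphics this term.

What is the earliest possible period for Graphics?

Precedence pushes Graphics to at least period 2.
Graphics at period 6 is achievable: Crypto=period 1, Networks=period 7, Graphics=period 6, Databases=period 4, Compilers=period 3, Systems=period 8, Calculus=period 5, Topology=period 2, Physics=period 9.
Nothing earlier works — the conflict and capacity constraints rule out every period before period 6.

period 6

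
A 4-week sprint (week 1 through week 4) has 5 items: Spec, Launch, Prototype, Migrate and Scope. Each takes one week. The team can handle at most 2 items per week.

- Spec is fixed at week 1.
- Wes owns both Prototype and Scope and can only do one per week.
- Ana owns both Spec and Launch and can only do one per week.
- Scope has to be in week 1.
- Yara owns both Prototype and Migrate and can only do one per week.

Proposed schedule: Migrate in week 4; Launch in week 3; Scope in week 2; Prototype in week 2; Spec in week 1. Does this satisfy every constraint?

Ana owns both Spec and Launch and can only do one per week — holds.
Wes owns both Prototype and Scope and can only do one per week — violated.
Scope has to be in week 1 — violated.
Yara owns both Prototype and Migrate and can only do one per week — holds.
Spec is fixed at week 1 — holds.
The team can handle at most 2 items per week — holds.

Invalid. Wes owns both Prototype and Scope and can only do one per week.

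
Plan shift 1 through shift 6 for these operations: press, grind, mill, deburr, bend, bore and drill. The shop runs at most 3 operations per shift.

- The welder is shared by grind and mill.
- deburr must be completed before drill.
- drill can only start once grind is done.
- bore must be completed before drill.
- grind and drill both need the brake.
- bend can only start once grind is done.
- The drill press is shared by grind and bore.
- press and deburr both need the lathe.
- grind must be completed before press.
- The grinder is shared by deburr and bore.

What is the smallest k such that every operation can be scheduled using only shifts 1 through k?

3 shifts

The precedence chain requires at least 2 distinct shifts.
With at most 3 per shift and 7 operations, at least 3 shifts are needed.
3 works (last occupied shift: shift 3): for example drill in shift 3, bore in shift 2, deburr in shift 1, grind in shift 1, mill in shift 3, bend in shift 2, press in shift 2.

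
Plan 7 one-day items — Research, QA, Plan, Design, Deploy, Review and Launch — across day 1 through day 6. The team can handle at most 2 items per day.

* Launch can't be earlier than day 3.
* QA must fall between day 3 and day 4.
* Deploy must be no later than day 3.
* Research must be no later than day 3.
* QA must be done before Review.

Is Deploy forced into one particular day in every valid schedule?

Deploy can be day 1 (e.g. Review -> day 4, Deploy -> day 1, Plan -> day 2, Research -> day 1, QA -> day 3, Launch -> day 3, Design -> day 2) or day 2 (e.g. Review in day 4; QA in day 3; Research in day 1; Design in day 2; Plan in day 1; Launch in day 3; Deploy in day 2).

No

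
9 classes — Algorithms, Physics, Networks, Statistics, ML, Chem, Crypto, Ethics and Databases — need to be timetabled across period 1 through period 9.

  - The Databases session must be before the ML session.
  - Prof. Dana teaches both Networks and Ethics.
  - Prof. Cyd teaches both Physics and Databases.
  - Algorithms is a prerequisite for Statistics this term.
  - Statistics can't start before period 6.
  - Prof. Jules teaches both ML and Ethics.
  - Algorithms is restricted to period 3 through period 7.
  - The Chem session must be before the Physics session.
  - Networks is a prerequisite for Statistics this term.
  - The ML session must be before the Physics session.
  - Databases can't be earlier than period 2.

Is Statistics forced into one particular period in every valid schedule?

Statistics can be period 6 (e.g. Databases -> period 2; Statistics -> period 6; Crypto -> period 1; Networks -> period 1; Physics -> period 4; Algorithms -> period 3; Chem -> period 1; Ethics -> period 2; ML -> period 3) or period 7 (e.g. ML=period 3, Ethics=period 2, Chem=period 1, Algorithms=period 3, Networks=period 1, Databases=period 2, Statistics=period 7, Crypto=period 1, Physics=period 4).

No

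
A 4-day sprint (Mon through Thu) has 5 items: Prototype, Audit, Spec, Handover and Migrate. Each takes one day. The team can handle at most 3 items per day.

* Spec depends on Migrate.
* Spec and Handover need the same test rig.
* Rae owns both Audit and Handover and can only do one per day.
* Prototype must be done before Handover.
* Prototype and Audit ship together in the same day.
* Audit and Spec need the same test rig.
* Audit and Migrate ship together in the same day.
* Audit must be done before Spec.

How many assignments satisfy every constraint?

8

Splitting on Prototype: it can be Mon (6), Tue (2). Listing each branch's schedules as (Audit, Spec, Handover, Migrate):
Prototype=Mon: (Mon,Tue,Wed,Mon) (Mon,Tue,Thu,Mon) (Mon,Wed,Tue,Mon) (Mon,Wed,Thu,Mon) (Mon,Thu,Tue,Mon) (Mon,Thu,Wed,Mon) — 6.
Prototype=Tue: (Tue,Wed,Thu,Tue) (Tue,Thu,Wed,Tue) — 2.
Summing: 6 + 2 = 8.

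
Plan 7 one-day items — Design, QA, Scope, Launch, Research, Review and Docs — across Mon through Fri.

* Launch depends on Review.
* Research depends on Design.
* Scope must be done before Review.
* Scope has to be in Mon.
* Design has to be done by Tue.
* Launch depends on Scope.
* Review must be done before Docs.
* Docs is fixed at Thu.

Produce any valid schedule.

QA -> Mon, Design -> Mon, Research -> Tue, Docs -> Thu, Scope -> Mon, Review -> Tue, Launch -> Wed

Checking: Scope(Mon) before Launch(Wed); Review(Tue) before Docs(Thu); Scope(Mon) before Review(Tue); Design(Mon) before Research(Tue); Review(Tue) before Launch(Wed); Scope=Mon in [Mon,Mon]; Design=Mon in [Mon,Tue]; Docs=Thu in [Thu,Thu].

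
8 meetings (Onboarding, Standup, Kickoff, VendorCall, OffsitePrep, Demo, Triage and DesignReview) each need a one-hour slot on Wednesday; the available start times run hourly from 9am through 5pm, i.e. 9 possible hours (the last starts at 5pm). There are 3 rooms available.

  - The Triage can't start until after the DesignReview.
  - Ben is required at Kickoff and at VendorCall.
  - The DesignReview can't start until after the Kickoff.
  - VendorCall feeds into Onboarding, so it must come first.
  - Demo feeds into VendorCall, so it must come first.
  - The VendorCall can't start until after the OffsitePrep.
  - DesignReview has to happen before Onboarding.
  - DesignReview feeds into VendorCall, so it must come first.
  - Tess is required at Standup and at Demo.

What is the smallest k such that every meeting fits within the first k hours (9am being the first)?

The precedence chain requires at least 4 distinct hours.
With at most 3 per hour and 8 meetings, at least 3 hours are needed.
4 works (last occupied hour: 12pm): for example Triage -> 11am, Onboarding -> 12pm, Kickoff -> 9am, OffsitePrep -> 9am, Standup -> 10am, VendorCall -> 11am, Demo -> 9am, DesignReview -> 10am.

4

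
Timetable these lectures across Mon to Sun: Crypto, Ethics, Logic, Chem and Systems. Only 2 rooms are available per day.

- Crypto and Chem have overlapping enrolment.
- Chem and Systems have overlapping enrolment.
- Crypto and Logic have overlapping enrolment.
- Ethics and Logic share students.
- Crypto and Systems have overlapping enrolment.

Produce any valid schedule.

Systems -> Wed; Ethics -> Mon; Chem -> Tue; Logic -> Tue; Crypto -> Mon

Checking: Ethics(Mon) != Logic(Tue); Chem(Tue) != Systems(Wed); Crypto(Mon) != Systems(Wed); Crypto(Mon) != Logic(Tue); Crypto(Mon) != Chem(Tue); max 2 per day (cap 2).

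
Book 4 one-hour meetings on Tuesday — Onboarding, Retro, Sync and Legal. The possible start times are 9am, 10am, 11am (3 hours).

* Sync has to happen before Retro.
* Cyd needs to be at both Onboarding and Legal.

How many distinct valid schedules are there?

Splitting on Onboarding: it can be 9am (6), 10am (6), 11am (6). Listing each branch's schedules as (Retro, Sync, Legal):
Onboarding=9am: (10am,9am,10am) (10am,9am,11am) (11am,9am,10am) (11am,9am,11am) (11am,10am,10am) (11am,10am,11am) — 6.
Onboarding=10am: (10am,9am,9am) (10am,9am,11am) (11am,9am,9am) (11am,9am,11am) (11am,10am,9am) (11am,10am,11am) — 6.
Onboarding=11am: (10am,9am,9am) (10am,9am,10am) (11am,9am,9am) (11am,9am,10am) (11am,10am,9am) (11am,10am,10am) — 6.
Summing: 6 + 6 + 6 = 18.

18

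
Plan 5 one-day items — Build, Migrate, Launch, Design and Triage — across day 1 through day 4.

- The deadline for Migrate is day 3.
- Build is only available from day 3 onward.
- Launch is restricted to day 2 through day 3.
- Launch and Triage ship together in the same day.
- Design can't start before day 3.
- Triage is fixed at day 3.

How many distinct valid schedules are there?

Splitting on Build: it can be day 3 (6), day 4 (6). Listing each branch's schedules as (Migrate, Launch, Design, Triage) by day number:
Build=day 3: (1,3,3,3) (1,3,4,3) (2,3,3,3) (2,3,4,3) (3,3,3,3) (3,3,4,3) — 6.
Build=day 4: (1,3,3,3) (1,3,4,3) (2,3,3,3) (2,3,4,3) (3,3,3,3) (3,3,4,3) — 6.
Summing: 6 + 6 = 12.

12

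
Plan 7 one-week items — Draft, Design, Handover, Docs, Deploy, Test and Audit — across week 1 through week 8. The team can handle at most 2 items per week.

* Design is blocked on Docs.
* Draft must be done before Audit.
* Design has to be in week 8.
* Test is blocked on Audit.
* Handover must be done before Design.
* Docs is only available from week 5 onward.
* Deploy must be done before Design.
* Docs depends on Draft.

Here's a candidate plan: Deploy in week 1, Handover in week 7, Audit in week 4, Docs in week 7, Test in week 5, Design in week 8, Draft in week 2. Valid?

Deploy must be done before Design — holds.
Handover must be done before Design — holds.
Draft must be done before Audit — holds.
Docs is only available from week 5 onward — holds.
Design has to be in week 8 — holds.
The team can handle at most 2 items per week — holds.
Docs depends on Draft — holds.
Test is blocked on Audit — holds.
Design is blocked on Docs — holds.

Yes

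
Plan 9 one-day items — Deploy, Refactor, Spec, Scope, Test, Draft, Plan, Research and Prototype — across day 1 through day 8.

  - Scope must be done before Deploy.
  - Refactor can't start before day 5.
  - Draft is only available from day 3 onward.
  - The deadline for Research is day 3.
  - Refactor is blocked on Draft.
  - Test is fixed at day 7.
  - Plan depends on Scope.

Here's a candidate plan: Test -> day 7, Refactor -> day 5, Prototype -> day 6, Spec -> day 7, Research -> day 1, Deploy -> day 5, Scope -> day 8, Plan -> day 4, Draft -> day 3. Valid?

No. Plan depends on Scope is not satisfied.

Plan depends on Scope — violated.
Refactor is blocked on Draft — holds.
The deadline for Research is day 3 — holds.
Refactor can't start before day 5 — holds.
Test is fixed at day 7 — holds.
Scope must be done before Deploy — violated.
Draft is only available from day 3 onward — holds.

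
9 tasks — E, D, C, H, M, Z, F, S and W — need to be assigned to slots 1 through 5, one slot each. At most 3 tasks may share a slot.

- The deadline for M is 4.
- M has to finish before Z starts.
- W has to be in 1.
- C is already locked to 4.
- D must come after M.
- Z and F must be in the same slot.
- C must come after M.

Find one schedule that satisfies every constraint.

M=1, E=1, F=2, S=3, W=1, D=2, H=3, C=4, Z=2

Checking: M(1) before Z(2); M(1) before D(2); M(1) before C(4); Z = F = 2; M=1 in [1,4]; W=1 in [1,1]; C=4 in [4,4]; max 3 per slot (cap 3).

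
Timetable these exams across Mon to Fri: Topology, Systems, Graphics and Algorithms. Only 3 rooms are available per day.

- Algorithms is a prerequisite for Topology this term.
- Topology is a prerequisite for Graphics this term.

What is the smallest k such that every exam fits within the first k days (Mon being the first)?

The precedence chain requires at least 3 distinct days.
With at most 3 per day and 4 exams, at least 2 days are needed.
3 works (last occupied day: Wed): for example Algorithms=Mon; Systems=Mon; Topology=Tue; Graphics=Wed.

3 days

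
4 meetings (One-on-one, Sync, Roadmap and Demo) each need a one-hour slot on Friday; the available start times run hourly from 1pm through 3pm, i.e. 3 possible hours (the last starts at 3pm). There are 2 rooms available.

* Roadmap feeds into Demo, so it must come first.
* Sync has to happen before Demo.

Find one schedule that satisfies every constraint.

One-on-one -> 2pm, Sync -> 1pm, Roadmap -> 1pm, Demo -> 2pm

Checking: Sync(1pm) before Demo(2pm); Roadmap(1pm) before Demo(2pm); max 2 per hour (cap 2).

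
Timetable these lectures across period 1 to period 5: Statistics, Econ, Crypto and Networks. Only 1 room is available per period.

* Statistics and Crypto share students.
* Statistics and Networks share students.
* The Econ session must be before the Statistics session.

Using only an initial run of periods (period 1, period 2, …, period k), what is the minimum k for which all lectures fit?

The precedence chain requires at least 2 distinct periods.
With at most 1 per period and 4 lectures, at least 4 periods are needed.
4 works (last occupied period: period 4): for example Crypto in period 3; Statistics in period 2; Econ in period 1; Networks in period 4.

4 periods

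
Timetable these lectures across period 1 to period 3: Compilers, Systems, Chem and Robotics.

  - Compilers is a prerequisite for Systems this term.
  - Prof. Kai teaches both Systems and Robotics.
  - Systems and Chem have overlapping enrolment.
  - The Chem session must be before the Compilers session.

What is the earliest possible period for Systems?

Precedence pushes Systems to at least period 3.
Systems at period 3 is achievable: Systems=period 3, Robotics=period 1, Chem=period 1, Compilers=period 2.

period 3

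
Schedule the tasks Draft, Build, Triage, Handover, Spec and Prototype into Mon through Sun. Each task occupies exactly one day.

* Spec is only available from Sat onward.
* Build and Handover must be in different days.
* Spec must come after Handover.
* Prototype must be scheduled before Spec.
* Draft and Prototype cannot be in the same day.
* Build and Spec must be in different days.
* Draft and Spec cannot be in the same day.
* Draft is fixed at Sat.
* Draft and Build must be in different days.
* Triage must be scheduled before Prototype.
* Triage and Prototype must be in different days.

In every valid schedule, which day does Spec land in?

Sun

Spec's window is Sat–Sun.
Draft is fixed at Sat, and Spec can't share a day with Draft.
So Spec must be Sun.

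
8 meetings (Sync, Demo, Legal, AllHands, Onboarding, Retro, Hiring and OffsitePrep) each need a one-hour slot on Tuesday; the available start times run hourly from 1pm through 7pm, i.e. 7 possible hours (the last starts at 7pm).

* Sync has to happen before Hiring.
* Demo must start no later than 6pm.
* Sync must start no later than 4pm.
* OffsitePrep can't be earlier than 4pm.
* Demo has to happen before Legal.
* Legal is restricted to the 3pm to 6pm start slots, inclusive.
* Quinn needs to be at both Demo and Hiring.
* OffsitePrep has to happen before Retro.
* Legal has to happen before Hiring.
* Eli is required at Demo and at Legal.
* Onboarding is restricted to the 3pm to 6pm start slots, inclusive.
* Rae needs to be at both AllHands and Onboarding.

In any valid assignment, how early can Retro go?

5pm

Precedence pushes Retro to at least 5pm.
Retro at 5pm is achievable: Demo=1pm; Hiring=4pm; Onboarding=3pm; Legal=3pm; AllHands=1pm; Sync=1pm; OffsitePrep=4pm; Retro=5pm.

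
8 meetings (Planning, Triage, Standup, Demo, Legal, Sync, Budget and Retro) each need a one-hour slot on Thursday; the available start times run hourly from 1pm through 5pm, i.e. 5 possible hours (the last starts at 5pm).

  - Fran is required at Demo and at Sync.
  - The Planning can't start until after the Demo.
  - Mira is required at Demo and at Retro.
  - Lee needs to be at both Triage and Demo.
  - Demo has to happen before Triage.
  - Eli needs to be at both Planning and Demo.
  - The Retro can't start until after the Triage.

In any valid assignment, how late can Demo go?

3pm

Downstream work caps Demo at 3pm.
Demo at 3pm is achievable: Budget=1pm, Sync=1pm, Retro=5pm, Planning=4pm, Standup=1pm, Demo=3pm, Legal=1pm, Triage=4pm.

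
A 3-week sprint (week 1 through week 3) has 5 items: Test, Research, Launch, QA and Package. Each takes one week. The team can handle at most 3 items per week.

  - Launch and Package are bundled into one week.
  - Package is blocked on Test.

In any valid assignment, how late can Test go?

Downstream work caps Test at week 2.
Test at week 2 is achievable: Research=week 1, Package=week 3, Launch=week 3, QA=week 1, Test=week 2.

week 2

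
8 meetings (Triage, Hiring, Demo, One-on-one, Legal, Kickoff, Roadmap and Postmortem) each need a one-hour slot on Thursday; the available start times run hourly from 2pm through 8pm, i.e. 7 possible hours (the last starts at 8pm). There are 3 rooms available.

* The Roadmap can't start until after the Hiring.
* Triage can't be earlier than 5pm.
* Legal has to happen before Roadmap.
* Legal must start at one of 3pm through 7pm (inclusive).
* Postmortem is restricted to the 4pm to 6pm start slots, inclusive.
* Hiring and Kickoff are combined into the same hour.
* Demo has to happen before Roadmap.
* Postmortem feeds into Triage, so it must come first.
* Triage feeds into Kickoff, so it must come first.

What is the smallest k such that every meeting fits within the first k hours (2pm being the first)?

6

The precedence chain requires at least 4 distinct hours.
With at most 3 per hour and 8 meetings, at least 3 hours are needed.
Propagating the time windows through the other constraints, Roadmap can't land before 7pm — that is hour 6 counting from 2pm — so the schedule must run through at least 6 hours.
6 works (last occupied hour: 7pm): for example One-on-one -> 2pm; Demo -> 2pm; Triage -> 5pm; Kickoff -> 6pm; Legal -> 3pm; Roadmap -> 7pm; Hiring -> 6pm; Postmortem -> 4pm.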